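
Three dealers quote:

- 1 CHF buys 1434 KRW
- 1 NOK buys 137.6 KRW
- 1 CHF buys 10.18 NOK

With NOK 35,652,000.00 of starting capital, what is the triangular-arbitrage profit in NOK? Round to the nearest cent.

Profit: NOK 845,812.63

Profitable loop is NOK → CHF → KRW → NOK:
NOK 35,652,000.00 ÷ 10.18 = CHF 3,502,161.10
CHF 3,502,161.10 × 1434 = KRW 5,022,099,018
KRW 5,022,099,018 ÷ 137.6 = NOK 36,497,812.63
Profit = NOK 36,497,812.63 − NOK 35,652,000.00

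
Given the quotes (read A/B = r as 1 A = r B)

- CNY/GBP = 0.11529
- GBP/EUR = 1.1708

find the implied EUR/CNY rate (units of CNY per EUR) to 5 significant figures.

EUR/CNY = 7.4084

1 EUR ÷ 1.1708 = 0.854117 GBP
0.854117 GBP ÷ 0.11529 = 7.40842 CNY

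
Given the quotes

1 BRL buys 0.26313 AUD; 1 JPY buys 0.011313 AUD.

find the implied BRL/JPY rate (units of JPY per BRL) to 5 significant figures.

BRL/JPY = 23.259

1 BRL × 0.26313 = 0.26313 AUD
0.26313 AUD ÷ 0.011313 = 23.2591 JPY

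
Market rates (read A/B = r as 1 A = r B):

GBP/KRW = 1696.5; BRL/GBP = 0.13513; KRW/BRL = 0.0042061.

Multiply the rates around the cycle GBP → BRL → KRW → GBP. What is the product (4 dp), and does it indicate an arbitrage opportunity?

1.0371 (arbitrage exists)

Around GBP → BRL → KRW → GBP: 1 ÷ 0.13513 ÷ 0.0042061 ÷ 1696.5 = 1.037086
Product > 1; profitable direction is GBP → BRL → KRW → GBP.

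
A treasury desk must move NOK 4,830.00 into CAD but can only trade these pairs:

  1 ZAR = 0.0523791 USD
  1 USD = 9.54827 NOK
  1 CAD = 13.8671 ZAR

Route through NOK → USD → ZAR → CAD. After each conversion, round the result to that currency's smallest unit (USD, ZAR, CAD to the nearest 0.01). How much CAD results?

CAD 696.43

NOK 4,830.00 ÷ 9.54827 = USD 505.85
USD 505.85 ÷ 0.0523791 = ZAR 9,657.48
ZAR 9,657.48 ÷ 13.8671 = CAD 696.43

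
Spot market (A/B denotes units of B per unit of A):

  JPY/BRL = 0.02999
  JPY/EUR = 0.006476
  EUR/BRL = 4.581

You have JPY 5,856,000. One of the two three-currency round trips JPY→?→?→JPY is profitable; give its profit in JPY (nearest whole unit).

Profitable loop is JPY → BRL → EUR → JPY:
JPY 5,856,000 × 0.02999 = BRL 175,621.44
BRL 175,621.44 ÷ 4.581 = EUR 38,336.92
EUR 38,336.92 ÷ 0.006476 = JPY 5,919,846
Profit = JPY 5,919,846 − JPY 5,856,000

Profit: JPY 63,846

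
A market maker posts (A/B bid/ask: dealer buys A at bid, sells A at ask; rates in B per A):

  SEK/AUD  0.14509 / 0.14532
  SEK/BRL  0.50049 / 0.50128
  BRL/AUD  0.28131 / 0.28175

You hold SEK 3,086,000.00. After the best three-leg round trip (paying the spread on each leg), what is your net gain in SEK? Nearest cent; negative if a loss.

Net profit: SEK 84,217.80

Best loop SEK → AUD → BRL → SEK:
SEK 3,086,000.00 × 0.14509 (sell SEK at bid) = AUD 447,747.74
AUD 447,747.74 ÷ 0.28175 (buy BRL at ask) = BRL 1,589,166.78
BRL 1,589,166.78 ÷ 0.50128 (buy SEK at ask) = SEK 3,170,217.80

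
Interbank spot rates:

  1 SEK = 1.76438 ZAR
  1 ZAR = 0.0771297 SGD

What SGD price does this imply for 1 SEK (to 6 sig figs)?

SEK/SGD = 0.136086

1 SEK × 1.76438 = 1.76438 ZAR
1.76438 ZAR × 0.0771297 = 0.136086 SGD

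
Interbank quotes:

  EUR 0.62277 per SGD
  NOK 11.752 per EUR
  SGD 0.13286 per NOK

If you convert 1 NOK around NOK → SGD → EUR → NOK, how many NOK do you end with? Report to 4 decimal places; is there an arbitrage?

0.9724 (arbitrage exists)

Around NOK → SGD → EUR → NOK: 1 × 0.13286 × 0.62277 × 11.752 = 0.972375
Product < 1; profitable direction is NOK → EUR → SGD → NOK.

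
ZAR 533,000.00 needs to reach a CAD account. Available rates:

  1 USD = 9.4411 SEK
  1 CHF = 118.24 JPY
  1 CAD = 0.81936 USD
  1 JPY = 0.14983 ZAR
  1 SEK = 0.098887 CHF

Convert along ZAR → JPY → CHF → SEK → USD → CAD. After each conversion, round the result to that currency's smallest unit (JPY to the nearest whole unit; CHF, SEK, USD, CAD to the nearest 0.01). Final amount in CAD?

ZAR 533,000.00 ÷ 0.14983 = JPY 3,557,365
JPY 3,557,365 ÷ 118.24 = CHF 30,085.97
CHF 30,085.97 ÷ 0.098887 = SEK 304,245.96
SEK 304,245.96 ÷ 9.4411 = USD 32,225.69
USD 32,225.69 ÷ 0.81936 = CAD 39,330.32

CAD 39,330.32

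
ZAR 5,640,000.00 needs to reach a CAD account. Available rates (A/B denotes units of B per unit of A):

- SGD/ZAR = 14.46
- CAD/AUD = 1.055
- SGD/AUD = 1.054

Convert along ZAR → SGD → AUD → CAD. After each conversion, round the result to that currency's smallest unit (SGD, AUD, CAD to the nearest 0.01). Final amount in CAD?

ZAR 5,640,000.00 ÷ 14.46 = SGD 390,041.49
SGD 390,041.49 × 1.054 = AUD 411,103.73
AUD 411,103.73 ÷ 1.055 = CAD 389,671.78

CAD 389,671.78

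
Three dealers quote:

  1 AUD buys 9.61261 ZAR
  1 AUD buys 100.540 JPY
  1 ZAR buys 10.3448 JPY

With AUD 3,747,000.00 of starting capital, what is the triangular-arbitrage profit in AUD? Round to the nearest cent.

Profitable loop is AUD → JPY → ZAR → AUD:
AUD 3,747,000.00 × 100.540 = JPY 376,723,380
JPY 376,723,380 ÷ 10.3448 = ZAR 36,416,690.51
ZAR 36,416,690.51 ÷ 9.61261 = AUD 3,788,429.00
Profit = AUD 3,788,429.00 − AUD 3,747,000.00

Profit: AUD 41,429.00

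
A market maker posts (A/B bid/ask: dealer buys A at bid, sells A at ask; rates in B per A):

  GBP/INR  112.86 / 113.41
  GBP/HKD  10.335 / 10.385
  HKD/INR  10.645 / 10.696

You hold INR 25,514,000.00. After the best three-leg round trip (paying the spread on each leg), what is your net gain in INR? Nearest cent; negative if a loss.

Net profit: INR 409,324.84

Best loop INR → HKD → GBP → INR:
INR 25,514,000.00 ÷ 10.696 (buy HKD at ask) = HKD 2,385,377.71
HKD 2,385,377.71 ÷ 10.385 (buy GBP at ask) = GBP 229,694.53
GBP 229,694.53 × 112.86 (sell GBP at bid) = INR 25,923,324.84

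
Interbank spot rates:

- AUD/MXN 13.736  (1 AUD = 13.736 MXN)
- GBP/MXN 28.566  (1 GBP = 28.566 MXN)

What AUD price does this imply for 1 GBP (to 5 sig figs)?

GBP/AUD = 2.0796

1 GBP × 28.566 = 28.566 MXN
28.566 MXN ÷ 13.736 = 2.07964 AUD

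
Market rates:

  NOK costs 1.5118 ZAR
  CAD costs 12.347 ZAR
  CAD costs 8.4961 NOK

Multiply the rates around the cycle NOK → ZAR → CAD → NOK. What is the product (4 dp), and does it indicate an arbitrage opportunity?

1.0403 (arbitrage exists)

Around NOK → ZAR → CAD → NOK: 1 × 1.5118 ÷ 12.347 × 8.4961 = 1.040285
Product > 1; profitable direction is NOK → ZAR → CAD → NOK.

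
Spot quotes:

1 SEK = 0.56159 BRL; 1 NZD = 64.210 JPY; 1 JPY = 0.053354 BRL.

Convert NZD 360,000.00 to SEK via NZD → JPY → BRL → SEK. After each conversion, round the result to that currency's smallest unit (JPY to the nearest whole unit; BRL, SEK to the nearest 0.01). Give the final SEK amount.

NZD 360,000.00 × 64.210 = JPY 23,115,600
JPY 23,115,600 × 0.053354 = BRL 1,233,309.72
BRL 1,233,309.72 ÷ 0.56159 = SEK 2,196,103.42

SEK 2,196,103.42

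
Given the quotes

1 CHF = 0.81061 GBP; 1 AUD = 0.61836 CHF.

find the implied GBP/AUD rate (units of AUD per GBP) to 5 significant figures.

1 GBP ÷ 0.81061 = 1.23364 CHF
1.23364 CHF ÷ 0.61836 = 1.99502 AUD

GBP/AUD = 1.9950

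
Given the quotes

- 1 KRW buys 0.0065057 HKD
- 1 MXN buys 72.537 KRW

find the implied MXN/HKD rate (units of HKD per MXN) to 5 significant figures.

1 MXN × 72.537 = 72.537 KRW
72.537 KRW × 0.0065057 = 0.471904 HKD

MXN/HKD = 0.47190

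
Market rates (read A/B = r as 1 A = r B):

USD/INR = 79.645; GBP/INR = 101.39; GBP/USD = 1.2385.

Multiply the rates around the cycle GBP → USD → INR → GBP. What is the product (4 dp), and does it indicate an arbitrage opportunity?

0.9729 (arbitrage exists)

Around GBP → USD → INR → GBP: 1 × 1.2385 × 79.645 ÷ 101.39 = 0.972880
Product < 1; profitable direction is GBP → INR → USD → GBP.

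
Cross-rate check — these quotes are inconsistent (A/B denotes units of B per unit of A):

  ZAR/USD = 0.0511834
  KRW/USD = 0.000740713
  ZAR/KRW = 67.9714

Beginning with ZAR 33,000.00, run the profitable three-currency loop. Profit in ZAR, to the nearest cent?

Profitable loop is ZAR → USD → KRW → ZAR:
ZAR 33,000.00 × 0.0511834 = USD 1,689.05
USD 1,689.05 ÷ 0.000740713 = KRW 2,280,306
KRW 2,280,306 ÷ 67.9714 = ZAR 33,548.02
Profit = ZAR 33,548.02 − ZAR 33,000.00

Profit: ZAR 548.02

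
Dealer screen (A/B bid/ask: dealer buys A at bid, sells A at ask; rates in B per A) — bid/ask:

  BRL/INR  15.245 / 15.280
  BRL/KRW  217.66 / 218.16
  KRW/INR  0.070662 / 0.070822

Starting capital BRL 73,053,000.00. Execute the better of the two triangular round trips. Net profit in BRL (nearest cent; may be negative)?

Best loop BRL → KRW → INR → BRL:
BRL 73,053,000.00 × 217.66 (sell BRL at bid) = KRW 15,900,715,980
KRW 15,900,715,980 × 0.070662 (sell KRW at bid) = INR 1,123,576,392.58
INR 1,123,576,392.58 ÷ 15.280 (buy BRL at ask) = BRL 73,532,486.43

Net profit: BRL 479,486.43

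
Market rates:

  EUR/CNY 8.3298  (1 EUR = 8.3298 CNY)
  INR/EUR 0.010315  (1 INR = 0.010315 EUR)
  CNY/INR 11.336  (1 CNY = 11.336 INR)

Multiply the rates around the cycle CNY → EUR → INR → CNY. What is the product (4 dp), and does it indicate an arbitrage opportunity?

1.0267 (arbitrage exists)

Around CNY → EUR → INR → CNY: 1 ÷ 8.3298 ÷ 0.010315 ÷ 11.336 = 1.026683
Product > 1; profitable direction is CNY → EUR → INR → CNY.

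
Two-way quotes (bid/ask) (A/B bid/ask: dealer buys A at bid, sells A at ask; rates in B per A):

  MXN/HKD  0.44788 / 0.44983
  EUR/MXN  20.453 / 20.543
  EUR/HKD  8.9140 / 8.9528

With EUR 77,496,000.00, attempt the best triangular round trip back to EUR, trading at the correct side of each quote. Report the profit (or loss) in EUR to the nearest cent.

Best loop EUR → MXN → HKD → EUR:
EUR 77,496,000.00 × 20.453 (sell EUR at bid) = MXN 1,585,025,688.00
MXN 1,585,025,688.00 × 0.44788 (sell MXN at bid) = HKD 709,901,305.14
HKD 709,901,305.14 ÷ 8.9528 (buy EUR at ask) = EUR 79,293,774.59

Net profit: EUR 1,797,774.59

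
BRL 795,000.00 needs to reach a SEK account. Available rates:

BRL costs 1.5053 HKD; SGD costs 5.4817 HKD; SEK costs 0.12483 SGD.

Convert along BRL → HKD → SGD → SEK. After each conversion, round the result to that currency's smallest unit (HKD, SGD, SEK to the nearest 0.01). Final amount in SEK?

SEK 1,748,863.65

BRL 795,000.00 × 1.5053 = HKD 1,196,713.50
HKD 1,196,713.50 ÷ 5.4817 = SGD 218,310.65
SGD 218,310.65 ÷ 0.12483 = SEK 1,748,863.65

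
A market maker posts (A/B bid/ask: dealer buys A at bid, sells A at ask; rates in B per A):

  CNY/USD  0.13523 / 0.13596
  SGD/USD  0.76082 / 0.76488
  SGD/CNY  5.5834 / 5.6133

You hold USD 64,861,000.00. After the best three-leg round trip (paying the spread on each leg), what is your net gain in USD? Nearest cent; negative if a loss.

Net result: USD -200,932.85 (no profitable arbitrage after spreads)

Best loop USD → CNY → SGD → USD:
USD 64,861,000.00 ÷ 0.13596 (buy CNY at ask) = CNY 477,059,429.24
CNY 477,059,429.24 ÷ 5.6133 (buy SGD at ask) = SGD 84,987,338.86
SGD 84,987,338.86 × 0.76082 (sell SGD at bid) = USD 64,660,067.15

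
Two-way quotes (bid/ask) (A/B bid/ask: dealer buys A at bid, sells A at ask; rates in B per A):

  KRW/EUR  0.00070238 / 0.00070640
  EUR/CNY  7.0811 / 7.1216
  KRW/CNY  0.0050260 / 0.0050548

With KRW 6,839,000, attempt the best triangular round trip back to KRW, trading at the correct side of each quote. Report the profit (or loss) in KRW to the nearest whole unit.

Net result: KRW -6,387 (no profitable arbitrage after spreads)

Best loop KRW → CNY → EUR → KRW:
KRW 6,839,000 × 0.0050260 (sell KRW at bid) = CNY 34,372.81
CNY 34,372.81 ÷ 7.1216 (buy EUR at ask) = EUR 4,826.56
EUR 4,826.56 ÷ 0.00070640 (buy KRW at ask) = KRW 6,832,613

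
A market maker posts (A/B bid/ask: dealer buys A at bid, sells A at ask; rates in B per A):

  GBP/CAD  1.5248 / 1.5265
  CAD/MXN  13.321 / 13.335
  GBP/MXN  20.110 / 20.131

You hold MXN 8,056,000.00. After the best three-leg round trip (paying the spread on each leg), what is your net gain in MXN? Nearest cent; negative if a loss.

Best loop MXN → GBP → CAD → MXN:
MXN 8,056,000.00 ÷ 20.131 (buy GBP at ask) = GBP 400,178.83
GBP 400,178.83 × 1.5248 (sell GBP at bid) = CAD 610,192.68
CAD 610,192.68 × 13.321 (sell CAD at bid) = MXN 8,128,376.66

Net profit: MXN 72,376.66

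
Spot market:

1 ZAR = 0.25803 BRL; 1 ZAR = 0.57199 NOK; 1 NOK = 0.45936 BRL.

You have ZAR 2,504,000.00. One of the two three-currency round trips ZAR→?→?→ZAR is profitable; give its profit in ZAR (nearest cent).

Profitable loop is ZAR → NOK → BRL → ZAR:
ZAR 2,504,000.00 × 0.57199 = NOK 1,432,262.96
NOK 1,432,262.96 × 0.45936 = BRL 657,924.31
BRL 657,924.31 ÷ 0.25803 = ZAR 2,549,797.75
Profit = ZAR 2,549,797.75 − ZAR 2,504,000.00

Profit: ZAR 45,797.75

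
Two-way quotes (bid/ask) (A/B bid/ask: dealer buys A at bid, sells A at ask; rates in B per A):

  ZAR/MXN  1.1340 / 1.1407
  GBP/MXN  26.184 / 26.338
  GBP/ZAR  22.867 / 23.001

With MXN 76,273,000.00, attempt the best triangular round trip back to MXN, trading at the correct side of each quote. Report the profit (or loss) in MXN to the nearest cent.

Best loop MXN → ZAR → GBP → MXN:
MXN 76,273,000.00 ÷ 1.1407 (buy ZAR at ask) = ZAR 66,865,082.84
ZAR 66,865,082.84 ÷ 23.001 (buy GBP at ask) = GBP 2,907,051.12
GBP 2,907,051.12 × 26.184 (sell GBP at bid) = MXN 76,118,226.56

Net result: MXN -154,773.44 (no profitable arbitrage after spreads)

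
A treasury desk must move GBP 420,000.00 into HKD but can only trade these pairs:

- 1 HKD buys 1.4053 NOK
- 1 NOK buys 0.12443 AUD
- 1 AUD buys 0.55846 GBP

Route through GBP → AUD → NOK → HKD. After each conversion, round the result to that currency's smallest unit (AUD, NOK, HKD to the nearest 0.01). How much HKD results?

HKD 4,300,936.92

GBP 420,000.00 ÷ 0.55846 = AUD 752,068.19
AUD 752,068.19 ÷ 0.12443 = NOK 6,044,106.65
NOK 6,044,106.65 ÷ 1.4053 = HKD 4,300,936.92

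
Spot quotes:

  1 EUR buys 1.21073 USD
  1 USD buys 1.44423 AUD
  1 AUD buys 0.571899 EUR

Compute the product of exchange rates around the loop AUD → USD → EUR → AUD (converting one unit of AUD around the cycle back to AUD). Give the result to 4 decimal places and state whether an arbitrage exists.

1.0000 (no arbitrage)

Around AUD → USD → EUR → AUD: 1 ÷ 1.44423 ÷ 1.21073 ÷ 0.571899 = 0.999993
Product ≈ 1 (deviation 0.001%, within rounding noise).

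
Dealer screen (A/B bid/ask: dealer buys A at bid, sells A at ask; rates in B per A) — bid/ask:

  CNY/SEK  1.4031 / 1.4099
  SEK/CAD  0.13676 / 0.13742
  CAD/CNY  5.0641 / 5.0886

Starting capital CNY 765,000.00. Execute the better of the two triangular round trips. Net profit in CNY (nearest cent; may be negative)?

Best loop CNY → CAD → SEK → CNY:
CNY 765,000.00 ÷ 5.0886 (buy CAD at ask) = CAD 150,336.05
CAD 150,336.05 ÷ 0.13742 (buy SEK at ask) = SEK 1,093,989.56
SEK 1,093,989.56 ÷ 1.4099 (buy CNY at ask) = CNY 775,934.15

Net profit: CNY 10,934.15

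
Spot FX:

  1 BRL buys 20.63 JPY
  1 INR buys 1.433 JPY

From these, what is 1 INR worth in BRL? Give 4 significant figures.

1 INR × 1.433 = 1.433 JPY
1.433 JPY ÷ 20.63 = 0.0694619 BRL

INR/BRL = 0.06946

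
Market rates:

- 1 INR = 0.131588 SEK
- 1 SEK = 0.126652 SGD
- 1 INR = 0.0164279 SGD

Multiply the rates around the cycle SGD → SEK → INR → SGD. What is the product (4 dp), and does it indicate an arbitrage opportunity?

0.9857 (arbitrage exists)

Around SGD → SEK → INR → SGD: 1 ÷ 0.126652 ÷ 0.131588 × 0.0164279 = 0.985720
Product < 1; profitable direction is SGD → INR → SEK → SGD.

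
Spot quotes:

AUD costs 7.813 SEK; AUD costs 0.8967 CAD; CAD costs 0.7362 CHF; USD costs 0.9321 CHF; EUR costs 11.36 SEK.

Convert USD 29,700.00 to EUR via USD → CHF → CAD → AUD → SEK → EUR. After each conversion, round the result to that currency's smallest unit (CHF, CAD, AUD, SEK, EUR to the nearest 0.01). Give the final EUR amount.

EUR 28,841.35

USD 29,700.00 × 0.9321 = CHF 27,683.37
CHF 27,683.37 ÷ 0.7362 = CAD 37,603.06
CAD 37,603.06 ÷ 0.8967 = AUD 41,934.94
AUD 41,934.94 × 7.813 = SEK 327,637.69
SEK 327,637.69 ÷ 11.36 = EUR 28,841.35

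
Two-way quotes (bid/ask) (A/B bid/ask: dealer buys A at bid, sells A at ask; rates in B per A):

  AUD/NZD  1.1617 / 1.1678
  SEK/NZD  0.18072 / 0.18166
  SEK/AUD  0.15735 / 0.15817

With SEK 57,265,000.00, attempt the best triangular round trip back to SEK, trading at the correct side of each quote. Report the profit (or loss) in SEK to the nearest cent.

Best loop SEK → AUD → NZD → SEK:
SEK 57,265,000.00 × 0.15735 (sell SEK at bid) = AUD 9,010,647.75
AUD 9,010,647.75 × 1.1617 (sell AUD at bid) = NZD 10,467,669.49
NZD 10,467,669.49 ÷ 0.18166 (buy SEK at ask) = SEK 57,622,313.61

Net profit: SEK 357,313.61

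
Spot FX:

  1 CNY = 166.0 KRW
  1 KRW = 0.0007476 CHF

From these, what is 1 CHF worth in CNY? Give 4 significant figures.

CHF/CNY = 8.058

1 CHF ÷ 0.0007476 = 1337.61 KRW
1337.61 KRW ÷ 166.0 = 8.05791 CNY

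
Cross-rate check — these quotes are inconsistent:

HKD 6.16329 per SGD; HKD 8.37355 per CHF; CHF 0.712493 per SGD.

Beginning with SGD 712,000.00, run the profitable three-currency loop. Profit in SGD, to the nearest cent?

Profitable loop is SGD → HKD → CHF → SGD:
SGD 712,000.00 × 6.16329 = HKD 4,388,262.48
HKD 4,388,262.48 ÷ 8.37355 = CHF 524,062.37
CHF 524,062.37 ÷ 0.712493 = SGD 735,533.36
Profit = SGD 735,533.36 − SGD 712,000.00

Profit: SGD 23,533.36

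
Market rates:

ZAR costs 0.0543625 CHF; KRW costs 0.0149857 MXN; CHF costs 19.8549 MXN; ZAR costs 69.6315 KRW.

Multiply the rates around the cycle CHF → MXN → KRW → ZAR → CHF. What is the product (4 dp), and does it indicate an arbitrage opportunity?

1.0344 (arbitrage exists)

Around CHF → MXN → KRW → ZAR → CHF: 1 × 19.8549 ÷ 0.0149857 ÷ 69.6315 × 0.0543625 = 1.034390
Product > 1; profitable direction is CHF → MXN → KRW → ZAR → CHF.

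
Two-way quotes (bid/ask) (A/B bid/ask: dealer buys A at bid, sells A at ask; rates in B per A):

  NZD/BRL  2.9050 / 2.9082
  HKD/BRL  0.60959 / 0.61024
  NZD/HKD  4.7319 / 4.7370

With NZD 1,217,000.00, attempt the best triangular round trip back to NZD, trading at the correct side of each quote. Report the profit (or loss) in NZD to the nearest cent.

Net profit: NZD 6,017.46

Best loop NZD → BRL → HKD → NZD:
NZD 1,217,000.00 × 2.9050 (sell NZD at bid) = BRL 3,535,385.00
BRL 3,535,385.00 ÷ 0.61024 (buy HKD at ask) = HKD 5,793,433.73
HKD 5,793,433.73 ÷ 4.7370 (buy NZD at ask) = NZD 1,223,017.46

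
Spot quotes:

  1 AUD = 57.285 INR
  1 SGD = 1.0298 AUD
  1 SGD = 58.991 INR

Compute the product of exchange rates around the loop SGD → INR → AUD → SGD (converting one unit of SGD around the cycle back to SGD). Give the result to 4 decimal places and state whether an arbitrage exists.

1.0000 (no arbitrage)

Around SGD → INR → AUD → SGD: 1 × 58.991 ÷ 57.285 ÷ 1.0298 = 0.999981
Product ≈ 1 (deviation 0.002%, within rounding noise).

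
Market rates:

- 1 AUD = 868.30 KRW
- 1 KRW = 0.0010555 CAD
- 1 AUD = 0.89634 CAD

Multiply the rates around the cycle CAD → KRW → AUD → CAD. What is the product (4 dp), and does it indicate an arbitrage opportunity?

0.9780 (arbitrage exists)

Around CAD → KRW → AUD → CAD: 1 ÷ 0.0010555 ÷ 868.30 × 0.89634 = 0.978013
Product < 1; profitable direction is CAD → AUD → KRW → CAD.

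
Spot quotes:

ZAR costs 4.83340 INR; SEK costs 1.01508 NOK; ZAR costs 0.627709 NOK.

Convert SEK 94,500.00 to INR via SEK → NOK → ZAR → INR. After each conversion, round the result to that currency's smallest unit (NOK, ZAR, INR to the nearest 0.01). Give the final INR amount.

INR 738,629.17

SEK 94,500.00 × 1.01508 = NOK 95,925.06
NOK 95,925.06 ÷ 0.627709 = ZAR 152,817.72
ZAR 152,817.72 × 4.83340 = INR 738,629.17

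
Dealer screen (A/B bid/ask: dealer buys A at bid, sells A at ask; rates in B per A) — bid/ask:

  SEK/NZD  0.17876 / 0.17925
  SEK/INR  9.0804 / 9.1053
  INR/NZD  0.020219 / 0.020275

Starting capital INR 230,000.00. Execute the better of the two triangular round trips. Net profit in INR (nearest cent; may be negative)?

Best loop INR → NZD → SEK → INR:
INR 230,000.00 × 0.020219 (sell INR at bid) = NZD 4,650.37
NZD 4,650.37 ÷ 0.17925 (buy SEK at ask) = SEK 25,943.49
SEK 25,943.49 × 9.0804 (sell SEK at bid) = INR 235,577.24

Net profit: INR 5,577.24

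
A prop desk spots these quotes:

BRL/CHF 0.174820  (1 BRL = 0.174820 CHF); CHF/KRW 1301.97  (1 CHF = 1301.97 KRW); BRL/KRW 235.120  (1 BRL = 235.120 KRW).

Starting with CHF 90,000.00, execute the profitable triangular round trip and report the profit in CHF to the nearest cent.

Profit: CHF 2,969.39

Profitable loop is CHF → BRL → KRW → CHF:
CHF 90,000.00 ÷ 0.174820 = BRL 514,815.24
BRL 514,815.24 × 235.120 = KRW 121,043,359
KRW 121,043,359 ÷ 1301.97 = CHF 92,969.39
Profit = CHF 92,969.39 − CHF 90,000.00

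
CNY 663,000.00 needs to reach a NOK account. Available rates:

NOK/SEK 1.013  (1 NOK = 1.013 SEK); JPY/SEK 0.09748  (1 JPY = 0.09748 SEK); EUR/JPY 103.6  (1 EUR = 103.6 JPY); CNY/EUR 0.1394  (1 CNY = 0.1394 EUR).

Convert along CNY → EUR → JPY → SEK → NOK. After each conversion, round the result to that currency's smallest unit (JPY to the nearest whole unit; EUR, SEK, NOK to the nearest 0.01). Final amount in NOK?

NOK 921,387.12

CNY 663,000.00 × 0.1394 = EUR 92,422.20
EUR 92,422.20 × 103.6 = JPY 9,574,940
JPY 9,574,940 × 0.09748 = SEK 933,365.15
SEK 933,365.15 ÷ 1.013 = NOK 921,387.12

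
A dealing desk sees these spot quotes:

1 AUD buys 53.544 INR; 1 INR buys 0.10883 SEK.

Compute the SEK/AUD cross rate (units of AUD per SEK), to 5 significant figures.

SEK/AUD = 0.17161

1 SEK ÷ 0.10883 = 9.18864 INR
9.18864 INR ÷ 53.544 = 0.171609 AUD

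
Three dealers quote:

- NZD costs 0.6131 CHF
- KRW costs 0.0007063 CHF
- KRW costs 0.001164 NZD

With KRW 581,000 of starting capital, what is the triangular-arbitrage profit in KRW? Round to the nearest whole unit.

Profitable loop is KRW → NZD → CHF → KRW:
KRW 581,000 × 0.001164 = NZD 676.28
NZD 676.28 × 0.6131 = CHF 414.63
CHF 414.63 ÷ 0.0007063 = KRW 587,045
Profit = KRW 587,045 − KRW 581,000

Profit: KRW 6,045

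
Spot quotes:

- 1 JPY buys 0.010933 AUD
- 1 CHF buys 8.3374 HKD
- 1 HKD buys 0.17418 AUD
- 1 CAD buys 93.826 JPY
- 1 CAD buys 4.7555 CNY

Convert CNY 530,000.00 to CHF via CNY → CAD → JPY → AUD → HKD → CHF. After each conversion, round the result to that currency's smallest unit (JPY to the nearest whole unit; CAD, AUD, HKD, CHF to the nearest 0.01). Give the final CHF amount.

CNY 530,000.00 ÷ 4.7555 = CAD 111,449.90
CAD 111,449.90 × 93.826 = JPY 10,456,898
JPY 10,456,898 × 0.010933 = AUD 114,325.27
AUD 114,325.27 ÷ 0.17418 = HKD 656,362.79
HKD 656,362.79 ÷ 8.3374 = CHF 78,725.12

CHF 78,725.12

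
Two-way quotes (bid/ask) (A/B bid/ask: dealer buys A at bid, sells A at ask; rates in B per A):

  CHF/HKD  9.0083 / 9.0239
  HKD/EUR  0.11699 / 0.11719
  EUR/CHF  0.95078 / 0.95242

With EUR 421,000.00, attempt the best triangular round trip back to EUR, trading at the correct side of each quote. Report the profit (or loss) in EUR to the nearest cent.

Net profit: EUR 845.79

Best loop EUR → CHF → HKD → EUR:
EUR 421,000.00 × 0.95078 (sell EUR at bid) = CHF 400,278.38
CHF 400,278.38 × 9.0083 (sell CHF at bid) = HKD 3,605,827.73
HKD 3,605,827.73 × 0.11699 (sell HKD at bid) = EUR 421,845.79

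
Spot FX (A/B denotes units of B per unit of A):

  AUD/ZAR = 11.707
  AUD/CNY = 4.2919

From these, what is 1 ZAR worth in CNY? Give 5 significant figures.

1 ZAR ÷ 11.707 = 0.085419 AUD
0.085419 AUD × 4.2919 = 0.36661 CNY

ZAR/CNY = 0.36661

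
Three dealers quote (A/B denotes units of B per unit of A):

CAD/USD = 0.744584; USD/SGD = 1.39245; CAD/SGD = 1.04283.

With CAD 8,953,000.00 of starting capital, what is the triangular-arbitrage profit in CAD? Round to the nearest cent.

Profit: CAD 52,105.22

Profitable loop is CAD → SGD → USD → CAD:
CAD 8,953,000.00 × 1.04283 = SGD 9,336,456.99
SGD 9,336,456.99 ÷ 1.39245 = USD 6,705,057.27
USD 6,705,057.27 ÷ 0.744584 = CAD 9,005,105.22
Profit = CAD 9,005,105.22 − CAD 8,953,000.00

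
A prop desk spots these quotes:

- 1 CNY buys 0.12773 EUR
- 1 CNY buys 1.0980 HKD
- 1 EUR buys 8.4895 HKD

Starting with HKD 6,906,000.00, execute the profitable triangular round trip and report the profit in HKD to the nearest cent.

Profitable loop is HKD → EUR → CNY → HKD:
HKD 6,906,000.00 ÷ 8.4895 = EUR 813,475.47
EUR 813,475.47 ÷ 0.12773 = CNY 6,368,711.11
CNY 6,368,711.11 × 1.0980 = HKD 6,992,844.80
Profit = HKD 6,992,844.80 − HKD 6,906,000.00

Profit: HKD 86,844.80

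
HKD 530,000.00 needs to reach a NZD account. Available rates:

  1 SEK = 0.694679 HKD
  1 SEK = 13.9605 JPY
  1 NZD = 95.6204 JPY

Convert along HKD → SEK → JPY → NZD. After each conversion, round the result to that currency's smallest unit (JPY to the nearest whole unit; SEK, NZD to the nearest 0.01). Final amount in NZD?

HKD 530,000.00 ÷ 0.694679 = SEK 762,942.31
SEK 762,942.31 × 13.9605 = JPY 10,651,056
JPY 10,651,056 ÷ 95.6204 = NZD 111,388.95

NZD 111,388.95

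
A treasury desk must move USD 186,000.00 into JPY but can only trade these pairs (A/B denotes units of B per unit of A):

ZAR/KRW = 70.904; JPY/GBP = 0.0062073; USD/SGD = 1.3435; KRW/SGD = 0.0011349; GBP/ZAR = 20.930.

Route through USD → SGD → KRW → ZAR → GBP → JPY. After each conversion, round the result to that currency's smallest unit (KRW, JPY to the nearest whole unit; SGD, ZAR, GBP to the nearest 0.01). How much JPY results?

USD 186,000.00 × 1.3435 = SGD 249,891.00
SGD 249,891.00 ÷ 0.0011349 = KRW 220,187,682
KRW 220,187,682 ÷ 70.904 = ZAR 3,105,433.85
ZAR 3,105,433.85 ÷ 20.930 = GBP 148,372.38
GBP 148,372.38 ÷ 0.0062073 = JPY 23,902,885

JPY 23,902,885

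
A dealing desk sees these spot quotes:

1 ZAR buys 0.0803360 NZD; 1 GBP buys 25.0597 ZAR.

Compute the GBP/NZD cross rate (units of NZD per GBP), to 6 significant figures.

GBP/NZD = 2.01320

1 GBP × 25.0597 = 25.0597 ZAR
25.0597 ZAR × 0.0803360 = 2.0132 NZD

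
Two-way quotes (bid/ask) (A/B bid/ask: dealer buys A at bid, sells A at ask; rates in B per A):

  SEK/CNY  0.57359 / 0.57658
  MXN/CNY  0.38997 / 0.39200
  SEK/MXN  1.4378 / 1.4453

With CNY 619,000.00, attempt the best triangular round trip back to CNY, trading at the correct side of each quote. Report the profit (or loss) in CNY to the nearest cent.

Net profit: CNY 7,683.34

Best loop CNY → MXN → SEK → CNY:
CNY 619,000.00 ÷ 0.39200 (buy MXN at ask) = MXN 1,579,081.63
MXN 1,579,081.63 ÷ 1.4453 (buy SEK at ask) = SEK 1,092,563.23
SEK 1,092,563.23 × 0.57359 (sell SEK at bid) = CNY 626,683.34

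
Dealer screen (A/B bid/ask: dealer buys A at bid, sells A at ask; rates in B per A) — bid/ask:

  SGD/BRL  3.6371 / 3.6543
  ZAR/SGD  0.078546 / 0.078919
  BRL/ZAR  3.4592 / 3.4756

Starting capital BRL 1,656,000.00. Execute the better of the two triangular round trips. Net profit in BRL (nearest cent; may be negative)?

Net result: BRL -3,867.89 (no profitable arbitrage after spreads)

Best loop BRL → SGD → ZAR → BRL:
BRL 1,656,000.00 ÷ 3.6543 (buy SGD at ask) = SGD 453,164.76
SGD 453,164.76 ÷ 0.078919 (buy ZAR at ask) = ZAR 5,742,150.37
ZAR 5,742,150.37 ÷ 3.4756 (buy BRL at ask) = BRL 1,652,132.11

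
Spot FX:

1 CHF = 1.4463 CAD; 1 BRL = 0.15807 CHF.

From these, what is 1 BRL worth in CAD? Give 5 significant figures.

BRL/CAD = 0.22862

1 BRL × 0.15807 = 0.15807 CHF
0.15807 CHF × 1.4463 = 0.228617 CAD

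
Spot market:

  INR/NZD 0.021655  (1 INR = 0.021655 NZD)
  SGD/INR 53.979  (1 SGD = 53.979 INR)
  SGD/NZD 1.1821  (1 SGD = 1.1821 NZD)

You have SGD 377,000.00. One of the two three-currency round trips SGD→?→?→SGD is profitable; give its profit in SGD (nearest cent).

Profit: SGD 4,252.36

Profitable loop is SGD → NZD → INR → SGD:
SGD 377,000.00 × 1.1821 = NZD 445,651.70
NZD 445,651.70 ÷ 0.021655 = INR 20,579,621.33
INR 20,579,621.33 ÷ 53.979 = SGD 381,252.36
Profit = SGD 381,252.36 − SGD 377,000.00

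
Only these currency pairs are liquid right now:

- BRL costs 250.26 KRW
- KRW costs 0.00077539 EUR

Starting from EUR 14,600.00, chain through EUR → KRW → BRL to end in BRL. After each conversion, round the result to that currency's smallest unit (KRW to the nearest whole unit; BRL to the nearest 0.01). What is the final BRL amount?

EUR 14,600.00 ÷ 0.00077539 = KRW 18,829,234
KRW 18,829,234 ÷ 250.26 = BRL 75,238.69

BRL 75,238.69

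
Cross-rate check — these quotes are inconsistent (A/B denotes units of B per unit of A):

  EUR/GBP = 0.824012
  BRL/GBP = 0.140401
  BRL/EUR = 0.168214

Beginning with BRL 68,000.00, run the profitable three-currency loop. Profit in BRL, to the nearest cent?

Profit: BRL 878.46

Profitable loop is BRL → GBP → EUR → BRL:
BRL 68,000.00 × 0.140401 = GBP 9,547.27
GBP 9,547.27 ÷ 0.824012 = EUR 11,586.32
EUR 11,586.32 ÷ 0.168214 = BRL 68,878.46
Profit = BRL 68,878.46 − BRL 68,000.00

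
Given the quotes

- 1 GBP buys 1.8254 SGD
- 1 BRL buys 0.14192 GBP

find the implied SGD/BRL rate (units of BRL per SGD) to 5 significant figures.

1 SGD ÷ 1.8254 = 0.547825 GBP
0.547825 GBP ÷ 0.14192 = 3.8601 BRL

SGD/BRL = 3.8601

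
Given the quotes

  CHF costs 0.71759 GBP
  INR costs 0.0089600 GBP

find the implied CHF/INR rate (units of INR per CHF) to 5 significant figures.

1 CHF × 0.71759 = 0.71759 GBP
0.71759 GBP ÷ 0.0089600 = 80.0882 INR

CHF/INR = 80.088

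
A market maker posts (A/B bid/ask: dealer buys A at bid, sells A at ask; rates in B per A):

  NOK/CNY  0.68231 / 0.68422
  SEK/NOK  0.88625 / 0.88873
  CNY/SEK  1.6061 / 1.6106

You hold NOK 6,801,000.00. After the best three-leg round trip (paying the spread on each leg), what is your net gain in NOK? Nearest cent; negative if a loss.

Net profit: NOK 143,156.10

Best loop NOK → SEK → CNY → NOK:
NOK 6,801,000.00 ÷ 0.88873 (buy SEK at ask) = SEK 7,652,492.88
SEK 7,652,492.88 ÷ 1.6106 (buy CNY at ask) = CNY 4,751,330.49
CNY 4,751,330.49 ÷ 0.68422 (buy NOK at ask) = NOK 6,944,156.10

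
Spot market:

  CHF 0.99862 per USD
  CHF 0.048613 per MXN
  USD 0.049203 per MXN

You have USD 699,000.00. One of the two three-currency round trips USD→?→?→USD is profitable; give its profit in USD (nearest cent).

Profit: USD 7,507.21

Profitable loop is USD → CHF → MXN → USD:
USD 699,000.00 × 0.99862 = CHF 698,035.38
CHF 698,035.38 ÷ 0.048613 = MXN 14,359,027.01
MXN 14,359,027.01 × 0.049203 = USD 706,507.21
Profit = USD 706,507.21 − USD 699,000.00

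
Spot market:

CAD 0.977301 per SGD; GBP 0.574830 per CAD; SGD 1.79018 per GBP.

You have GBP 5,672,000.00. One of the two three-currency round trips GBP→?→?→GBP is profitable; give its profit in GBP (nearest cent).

Profitable loop is GBP → SGD → CAD → GBP:
GBP 5,672,000.00 × 1.79018 = SGD 10,153,900.96
SGD 10,153,900.96 × 0.977301 = CAD 9,923,417.56
CAD 9,923,417.56 × 0.574830 = GBP 5,704,278.12
Profit = GBP 5,704,278.12 − GBP 5,672,000.00

Profit: GBP 32,278.12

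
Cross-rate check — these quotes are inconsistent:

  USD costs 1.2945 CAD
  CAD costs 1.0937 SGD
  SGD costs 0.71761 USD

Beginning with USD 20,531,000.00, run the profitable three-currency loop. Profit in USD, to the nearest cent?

Profit: USD 328,257.82

Profitable loop is USD → CAD → SGD → USD:
USD 20,531,000.00 × 1.2945 = CAD 26,577,379.50
CAD 26,577,379.50 × 1.0937 = SGD 29,067,679.96
SGD 29,067,679.96 × 0.71761 = USD 20,859,257.82
Profit = USD 20,859,257.82 − USD 20,531,000.00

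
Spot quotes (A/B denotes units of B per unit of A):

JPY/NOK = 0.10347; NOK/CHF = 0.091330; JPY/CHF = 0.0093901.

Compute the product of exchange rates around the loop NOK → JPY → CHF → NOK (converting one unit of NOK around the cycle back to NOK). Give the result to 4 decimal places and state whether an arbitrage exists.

Around NOK → JPY → CHF → NOK: 1 ÷ 0.10347 × 0.0093901 ÷ 0.091330 = 0.993670
Product < 1; profitable direction is NOK → CHF → JPY → NOK.

0.9937 (arbitrage exists)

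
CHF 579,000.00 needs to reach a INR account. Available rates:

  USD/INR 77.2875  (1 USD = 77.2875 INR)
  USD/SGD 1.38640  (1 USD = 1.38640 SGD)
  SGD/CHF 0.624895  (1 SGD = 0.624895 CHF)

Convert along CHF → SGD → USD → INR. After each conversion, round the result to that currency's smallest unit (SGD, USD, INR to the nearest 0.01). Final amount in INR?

CHF 579,000.00 ÷ 0.624895 = SGD 926,555.66
SGD 926,555.66 ÷ 1.38640 = USD 668,317.70
USD 668,317.70 × 77.2875 = INR 51,652,604.24

INR 51,652,604.24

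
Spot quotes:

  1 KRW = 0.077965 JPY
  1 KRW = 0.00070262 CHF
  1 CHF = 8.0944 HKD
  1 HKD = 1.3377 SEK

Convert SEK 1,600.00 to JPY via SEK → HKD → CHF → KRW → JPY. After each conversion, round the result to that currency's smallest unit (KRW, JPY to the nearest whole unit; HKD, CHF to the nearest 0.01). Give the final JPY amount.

JPY 16,397

SEK 1,600.00 ÷ 1.3377 = HKD 1,196.08
HKD 1,196.08 ÷ 8.0944 = CHF 147.77
CHF 147.77 ÷ 0.00070262 = KRW 210,313
KRW 210,313 × 0.077965 = JPY 16,397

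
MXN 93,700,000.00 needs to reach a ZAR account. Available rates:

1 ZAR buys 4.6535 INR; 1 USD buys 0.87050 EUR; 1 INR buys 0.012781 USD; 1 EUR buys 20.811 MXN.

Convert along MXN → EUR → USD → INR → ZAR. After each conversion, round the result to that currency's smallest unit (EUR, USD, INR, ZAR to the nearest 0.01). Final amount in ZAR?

ZAR 86,962,759.60

MXN 93,700,000.00 ÷ 20.811 = EUR 4,502,426.60
EUR 4,502,426.60 ÷ 0.87050 = USD 5,172,230.44
USD 5,172,230.44 ÷ 0.012781 = INR 404,681,201.78
INR 404,681,201.78 ÷ 4.6535 = ZAR 86,962,759.60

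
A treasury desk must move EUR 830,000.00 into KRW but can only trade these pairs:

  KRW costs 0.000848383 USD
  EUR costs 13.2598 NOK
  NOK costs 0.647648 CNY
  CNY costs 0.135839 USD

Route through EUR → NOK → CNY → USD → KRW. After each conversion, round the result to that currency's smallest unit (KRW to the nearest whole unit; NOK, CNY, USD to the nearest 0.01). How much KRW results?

EUR 830,000.00 × 13.2598 = NOK 11,005,634.00
NOK 11,005,634.00 × 0.647648 = CNY 7,127,776.85
CNY 7,127,776.85 × 0.135839 = USD 968,230.08
USD 968,230.08 ÷ 0.000848383 = KRW 1,141,265,301

KRW 1,141,265,301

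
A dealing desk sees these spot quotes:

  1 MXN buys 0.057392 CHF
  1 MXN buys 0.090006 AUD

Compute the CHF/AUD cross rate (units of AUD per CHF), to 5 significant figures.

CHF/AUD = 1.5683

1 CHF ÷ 0.057392 = 17.424 MXN
17.424 MXN × 0.090006 = 1.56827 AUD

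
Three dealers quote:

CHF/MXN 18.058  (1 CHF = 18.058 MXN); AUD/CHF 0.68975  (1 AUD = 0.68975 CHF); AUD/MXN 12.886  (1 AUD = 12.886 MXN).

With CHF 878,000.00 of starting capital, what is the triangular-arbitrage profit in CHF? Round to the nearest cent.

Profitable loop is CHF → AUD → MXN → CHF:
CHF 878,000.00 ÷ 0.68975 = AUD 1,272,924.97
AUD 1,272,924.97 × 12.886 = MXN 16,402,911.20
MXN 16,402,911.20 ÷ 18.058 = CHF 908,345.95
Profit = CHF 908,345.95 − CHF 878,000.00

Profit: CHF 30,345.95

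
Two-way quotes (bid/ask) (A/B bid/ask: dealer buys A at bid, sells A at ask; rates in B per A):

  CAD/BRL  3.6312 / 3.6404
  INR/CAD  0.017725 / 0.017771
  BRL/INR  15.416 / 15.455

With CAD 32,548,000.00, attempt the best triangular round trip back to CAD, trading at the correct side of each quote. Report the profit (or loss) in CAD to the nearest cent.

Net profit: CAD 5,247.89

Best loop CAD → INR → BRL → CAD:
CAD 32,548,000.00 ÷ 0.017771 (buy INR at ask) = INR 1,831,523,268.25
INR 1,831,523,268.25 ÷ 15.455 (buy BRL at ask) = BRL 118,506,843.63
BRL 118,506,843.63 ÷ 3.6404 (buy CAD at ask) = CAD 32,553,247.89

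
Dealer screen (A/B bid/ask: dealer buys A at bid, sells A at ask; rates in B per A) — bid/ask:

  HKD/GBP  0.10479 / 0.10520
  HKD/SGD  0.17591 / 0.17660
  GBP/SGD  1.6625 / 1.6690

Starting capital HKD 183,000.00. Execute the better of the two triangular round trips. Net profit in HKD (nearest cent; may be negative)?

Best loop HKD → SGD → GBP → HKD:
HKD 183,000.00 × 0.17591 (sell HKD at bid) = SGD 32,191.53
SGD 32,191.53 ÷ 1.6690 (buy GBP at ask) = GBP 19,287.91
GBP 19,287.91 ÷ 0.10520 (buy HKD at ask) = HKD 183,345.20

Net profit: HKD 345.20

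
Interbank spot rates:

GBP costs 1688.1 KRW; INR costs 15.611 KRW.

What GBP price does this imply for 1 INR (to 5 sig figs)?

INR/GBP = 0.0092477

1 INR × 15.611 = 15.611 KRW
15.611 KRW ÷ 1688.1 = 0.00924767 GBP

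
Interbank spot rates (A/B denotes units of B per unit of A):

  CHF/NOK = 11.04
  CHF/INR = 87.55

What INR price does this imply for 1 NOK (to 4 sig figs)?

NOK/INR = 7.930

1 NOK ÷ 11.04 = 0.0905797 CHF
0.0905797 CHF × 87.55 = 7.93025 INR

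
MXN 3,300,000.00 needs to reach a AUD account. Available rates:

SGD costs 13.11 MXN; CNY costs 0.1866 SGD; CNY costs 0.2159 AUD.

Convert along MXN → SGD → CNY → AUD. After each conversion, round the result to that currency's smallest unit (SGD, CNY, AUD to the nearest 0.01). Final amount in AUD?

MXN 3,300,000.00 ÷ 13.11 = SGD 251,716.25
SGD 251,716.25 ÷ 0.1866 = CNY 1,348,961.68
CNY 1,348,961.68 × 0.2159 = AUD 291,240.83

AUD 291,240.83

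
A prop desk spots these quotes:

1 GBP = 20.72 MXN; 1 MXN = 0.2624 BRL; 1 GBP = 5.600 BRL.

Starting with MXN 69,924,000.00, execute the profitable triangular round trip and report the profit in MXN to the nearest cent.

Profit: MXN 2,097,259.06

Profitable loop is MXN → GBP → BRL → MXN:
MXN 69,924,000.00 ÷ 20.72 = GBP 3,374,710.42
GBP 3,374,710.42 × 5.600 = BRL 18,898,378.38
BRL 18,898,378.38 ÷ 0.2624 = MXN 72,021,259.06
Profit = MXN 72,021,259.06 − MXN 69,924,000.00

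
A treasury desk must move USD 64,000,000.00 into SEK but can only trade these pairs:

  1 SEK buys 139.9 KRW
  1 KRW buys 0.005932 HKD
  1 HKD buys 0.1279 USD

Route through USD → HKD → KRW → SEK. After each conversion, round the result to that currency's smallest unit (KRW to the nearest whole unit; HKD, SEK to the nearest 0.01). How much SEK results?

SEK 602,962,874.47

USD 64,000,000.00 ÷ 0.1279 = HKD 500,390,930.41
HKD 500,390,930.41 ÷ 0.005932 = KRW 84,354,506,138
KRW 84,354,506,138 ÷ 139.9 = SEK 602,962,874.47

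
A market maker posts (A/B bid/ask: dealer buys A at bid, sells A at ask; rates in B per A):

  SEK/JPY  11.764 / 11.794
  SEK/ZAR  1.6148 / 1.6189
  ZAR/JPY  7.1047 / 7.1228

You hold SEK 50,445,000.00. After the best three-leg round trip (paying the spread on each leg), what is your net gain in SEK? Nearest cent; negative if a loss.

Net profit: SEK 1,018,861.44

Best loop SEK → JPY → ZAR → SEK:
SEK 50,445,000.00 × 11.764 (sell SEK at bid) = JPY 593,434,980
JPY 593,434,980 ÷ 7.1228 (buy ZAR at ask) = ZAR 83,314,845.29
ZAR 83,314,845.29 ÷ 1.6189 (buy SEK at ask) = SEK 51,463,861.44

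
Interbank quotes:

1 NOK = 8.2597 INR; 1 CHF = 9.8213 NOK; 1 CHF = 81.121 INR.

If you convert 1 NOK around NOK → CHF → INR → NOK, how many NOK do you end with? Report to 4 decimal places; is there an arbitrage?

1.0000 (no arbitrage)

Around NOK → CHF → INR → NOK: 1 ÷ 9.8213 × 81.121 ÷ 8.2597 = 1.000000
Product ≈ 1 (deviation 0.000%, within rounding noise).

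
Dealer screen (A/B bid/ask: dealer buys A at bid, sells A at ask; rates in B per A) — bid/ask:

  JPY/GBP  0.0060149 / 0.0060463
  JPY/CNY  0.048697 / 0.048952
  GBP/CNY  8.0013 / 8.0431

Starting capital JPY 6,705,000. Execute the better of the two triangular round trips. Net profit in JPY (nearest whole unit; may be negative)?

Best loop JPY → CNY → GBP → JPY:
JPY 6,705,000 × 0.048697 (sell JPY at bid) = CNY 326,513.39
CNY 326,513.39 ÷ 8.0431 (buy GBP at ask) = GBP 40,595.47
GBP 40,595.47 ÷ 0.0060463 (buy JPY at ask) = JPY 6,714,100

Net profit: JPY 9,100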